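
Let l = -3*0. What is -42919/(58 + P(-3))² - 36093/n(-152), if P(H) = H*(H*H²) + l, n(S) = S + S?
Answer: 684305477/5873584 ≈ 116.51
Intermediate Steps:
n(S) = 2*S
l = 0
P(H) = H⁴ (P(H) = H*(H*H²) + 0 = H*H³ + 0 = H⁴ + 0 = H⁴)
-42919/(58 + P(-3))² - 36093/n(-152) = -42919/(58 + (-3)⁴)² - 36093/(2*(-152)) = -42919/(58 + 81)² - 36093/(-304) = -42919/(139²) - 36093*(-1/304) = -42919/19321 + 36093/304 = 684305477/5873584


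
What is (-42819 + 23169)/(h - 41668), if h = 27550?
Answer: 3275/2353 ≈ 1.3918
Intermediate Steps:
(-42819 + 23169)/(h - 41668) = (-42819 + 23169)/(27550 - 41668) = -19650/(-14118) = -19650*(-1/14118) = 3275/2353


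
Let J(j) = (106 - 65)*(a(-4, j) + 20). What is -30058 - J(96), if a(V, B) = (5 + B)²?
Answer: -449119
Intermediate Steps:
J(j) = 820 + 41*(5 + j)² (J(j) = (106 - 65)*((5 + j)² + 20) = 41*(20 + (5 + j)²) = 820 + 41*(5 + j)²)
-30058 - J(96) = -30058 - (820 + 41*(5 + 96)²) = -30058 - (820 + 41*101²) = -30058 - (820 + 41*10201) = -30058 - (820 + 418241) = -30058 - 1*419061 = -30058 - 419061 = -449119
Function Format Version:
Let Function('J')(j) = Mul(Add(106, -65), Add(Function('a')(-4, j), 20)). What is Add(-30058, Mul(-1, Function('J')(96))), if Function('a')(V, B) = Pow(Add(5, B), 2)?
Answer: -449119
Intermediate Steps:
Function('J')(j) = Add(820, Mul(41, Pow(Add(5, j), 2))) (Function('J')(j) = Mul(Add(106, -65), Add(Pow(Add(5, j), 2), 20)) = Mul(41, Add(20, Pow(Add(5, j), 2))) = Add(820, Mul(41, Pow(Add(5, j), 2))))
Add(-30058, Mul(-1, Function('J')(96))) = Add(-30058, Mul(-1, Add(820, Mul(41, Pow(Add(5, 96), 2))))) = Add(-30058, Mul(-1, Add(820, Mul(41, Pow(101, 2))))) = Add(-30058, Mul(-1, Add(820, Mul(41, 10201)))) = Add(-30058, Mul(-1, Add(820, 418241))) = Add(-30058, Mul(-1, 419061)) = Add(-30058, -419061) = -449119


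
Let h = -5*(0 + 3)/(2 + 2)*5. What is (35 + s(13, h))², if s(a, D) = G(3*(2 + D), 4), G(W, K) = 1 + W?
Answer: 3249/16 ≈ 203.06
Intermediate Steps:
h = -75/4 (h = -15/4*5 = -75/4 ≈ -18.750)
s(a, D) = 7 + 3*D (s(a, D) = 1 + 3*(2 + D) = 1 + (6 + 3*D) = 7 + 3*D)
(35 + s(13, h))² = (35 + (7 + 3*(-75/4)))² = (35 + (7 - 225/4))² = (35 - 197/4)² = (-57/4)² = 3249/16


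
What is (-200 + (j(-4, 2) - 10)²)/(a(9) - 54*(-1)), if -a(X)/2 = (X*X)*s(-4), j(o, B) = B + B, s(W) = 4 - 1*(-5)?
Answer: 41/351 ≈ 0.11681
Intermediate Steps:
s(W) = 9 (s(W) = 4 + 5 = 9)
j(o, B) = 2*B
a(X) = -18*X² (a(X) = -2*X*X*9 = -2*X²*9 = -18*X²)
(-200 + (j(-4, 2) - 10)²)/(a(9) - 54*(-1)) = (-200 + (2*2 - 10)²)/(-18*9² - 54*(-1)) = (-200 + (4 - 10)²)/(-18*81 + 54) = (-200 + (-6)²)/(-1458 + 54) = (-200 + 36)/(-1404) = -164*(-1/1404) = 41/351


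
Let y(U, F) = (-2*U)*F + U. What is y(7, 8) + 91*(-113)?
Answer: -10388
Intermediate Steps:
y(U, F) = U - 2*F*U (y(U, F) = -2*F*U + U = U - 2*F*U)
y(7, 8) + 91*(-113) = 7*(1 - 2*8) + 91*(-113) = 7*(1 - 16) - 10283 = 7*(-15) - 10283 = -105 - 10283 = -10388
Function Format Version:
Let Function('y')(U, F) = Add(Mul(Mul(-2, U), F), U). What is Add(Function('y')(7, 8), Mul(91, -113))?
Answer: -10388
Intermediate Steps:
Function('y')(U, F) = Add(U, Mul(-2, F, U)) (Function('y')(U, F) = Add(Mul(-2, F, U), U) = Add(U, Mul(-2, F, U)))
Add(Function('y')(7, 8), Mul(91, -113)) = Add(Mul(7, Add(1, Mul(-2, 8))), Mul(91, -113)) = Add(Mul(7, Add(1, -16)), -10283) = Add(Mul(7, -15), -10283) = Add(-105, -10283) = -10388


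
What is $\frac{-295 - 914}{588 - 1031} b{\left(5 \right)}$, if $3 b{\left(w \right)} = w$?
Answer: $\frac{2015}{443} \approx 4.5485$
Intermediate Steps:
$b{\left(w \right)} = \frac{w}{3}$
$\frac{-295 - 914}{588 - 1031} b{\left(5 \right)} = \frac{-295 - 914}{588 - 1031} \cdot \frac{1}{3} \cdot 5 = - \frac{1209}{-443} \cdot \frac{5}{3} = \left(-1209\right) \left(- \frac{1}{443}\right) \frac{5}{3} = \frac{1209}{443} \cdot \frac{5}{3} = \frac{2015}{443}$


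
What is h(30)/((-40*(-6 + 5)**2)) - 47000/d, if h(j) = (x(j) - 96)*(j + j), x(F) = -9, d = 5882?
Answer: 879415/5882 ≈ 149.51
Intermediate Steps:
h(j) = -210*j (h(j) = (-9 - 96)*(j + j) = -210*j)
h(30)/((-40*(-6 + 5)**2)) - 47000/d = (-210*30)/((-40*(-6 + 5)**2)) - 47000/5882 = -6300/((-40*(-1)**2)) - 47000*1/5882 = -6300/((-40*1)) - 23500/2941 = -6300/(-40) - 23500/2941 = -6300*(-1/40) - 23500/2941 = 315/2 - 23500/2941 = 879415/5882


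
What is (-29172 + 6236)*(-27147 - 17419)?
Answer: 1022165776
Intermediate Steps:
(-29172 + 6236)*(-27147 - 17419) = -22936*(-44566) = 1022165776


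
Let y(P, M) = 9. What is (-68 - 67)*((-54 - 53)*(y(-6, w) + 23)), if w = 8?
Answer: 462240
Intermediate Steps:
(-68 - 67)*((-54 - 53)*(y(-6, w) + 23)) = (-68 - 67)*((-54 - 53)*(9 + 23)) = -(-14445)*32 = -135*(-3424) = 462240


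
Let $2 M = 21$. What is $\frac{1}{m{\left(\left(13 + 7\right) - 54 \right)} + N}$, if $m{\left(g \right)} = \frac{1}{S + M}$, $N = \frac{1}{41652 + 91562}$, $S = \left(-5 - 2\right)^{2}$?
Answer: $\frac{15852466}{266547} \approx 59.473$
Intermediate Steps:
$S = 49$ ($S = \left(-7\right)^{2} = 49$)
$M = \frac{21}{2}$ ($M = \frac{1}{2} \cdot 21 = \frac{21}{2} \approx 10.5$)
$N = \frac{1}{133214} \approx 7.5067 \cdot 10^{-6}$
$m{\left(g \right)} = \frac{2}{119}$ ($m{\left(g \right)} = \frac{1}{49 + \frac{21}{2}} = \frac{1}{\frac{119}{2}} = \frac{2}{119}$)
$\frac{1}{m{\left(\left(13 + 7\right) - 54 \right)} + N} = \frac{1}{\frac{2}{119} + \frac{1}{133214}} = \frac{1}{\frac{266547}{15852466}} = \frac{15852466}{266547}$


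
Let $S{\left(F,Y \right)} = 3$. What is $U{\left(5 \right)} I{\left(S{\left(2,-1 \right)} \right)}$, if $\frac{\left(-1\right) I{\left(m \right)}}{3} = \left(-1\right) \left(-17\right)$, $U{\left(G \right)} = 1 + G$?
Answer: $-306$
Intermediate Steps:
$I{\left(m \right)} = -51$ ($I{\left(m \right)} = - 3 \left(\left(-1\right) \left(-17\right)\right) = \left(-3\right) 17 = -51$)
$U{\left(5 \right)} I{\left(S{\left(2,-1 \right)} \right)} = \left(1 + 5\right) \left(-51\right) = 6 \left(-51\right) = -306$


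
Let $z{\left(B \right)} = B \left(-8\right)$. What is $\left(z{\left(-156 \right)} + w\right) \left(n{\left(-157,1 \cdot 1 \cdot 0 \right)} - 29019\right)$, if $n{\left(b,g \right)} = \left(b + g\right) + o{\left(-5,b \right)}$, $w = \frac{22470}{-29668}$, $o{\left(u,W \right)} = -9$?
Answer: $- \frac{539969108445}{14834} \approx -3.6401 \cdot 10^{7}$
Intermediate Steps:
$w = - \frac{11235}{14834}$ ($w = 22470 \left(- \frac{1}{29668}\right) = - \frac{11235}{14834} \approx -0.75738$)
$n{\left(b,g \right)} = -9 + b + g$ ($n{\left(b,g \right)} = \left(b + g\right) - 9 = -9 + b + g$)
$z{\left(B \right)} = - 8 B$
$\left(z{\left(-156 \right)} + w\right) \left(n{\left(-157,1 \cdot 1 \cdot 0 \right)} - 29019\right) = \left(\left(-8\right) \left(-156\right) - \frac{11235}{14834}\right) \left(\left(-9 - 157 + 1 \cdot 1 \cdot 0\right) - 29019\right) = \left(1248 - \frac{11235}{14834}\right) \left(\left(-9 - 157 + 1 \cdot 0\right) - 29019\right) = \frac{18501597 \left(\left(-9 - 157 + 0\right) - 29019\right)}{14834} = \frac{18501597 \left(-166 - 29019\right)}{14834} = \frac{18501597}{14834} \left(-29185\right) = - \frac{539969108445}{14834}$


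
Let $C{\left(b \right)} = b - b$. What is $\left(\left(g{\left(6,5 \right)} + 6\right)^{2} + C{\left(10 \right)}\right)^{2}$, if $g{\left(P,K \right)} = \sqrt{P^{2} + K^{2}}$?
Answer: $\left(6 + \sqrt{61}\right)^{4} \approx 36375.0$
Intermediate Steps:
$g{\left(P,K \right)} = \sqrt{K^{2} + P^{2}}$
$C{\left(b \right)} = 0$
$\left(\left(g{\left(6,5 \right)} + 6\right)^{2} + C{\left(10 \right)}\right)^{2} = \left(\left(\sqrt{5^{2} + 6^{2}} + 6\right)^{2} + 0\right)^{2} = \left(\left(\sqrt{25 + 36} + 6\right)^{2} + 0\right)^{2} = \left(\left(\sqrt{61} + 6\right)^{2} + 0\right)^{2} = \left(\left(6 + \sqrt{61}\right)^{2} + 0\right)^{2} = \left(\left(6 + \sqrt{61}\right)^{2}\right)^{2} = \left(6 + \sqrt{61}\right)^{4}$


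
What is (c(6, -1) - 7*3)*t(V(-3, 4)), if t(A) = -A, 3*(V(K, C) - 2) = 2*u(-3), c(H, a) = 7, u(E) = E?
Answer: 0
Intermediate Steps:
V(K, C) = 0 (V(K, C) = 2 + (2*(-3))/3 = 2 + (1/3)*(-6) = 2 - 2 = 0)
(c(6, -1) - 7*3)*t(V(-3, 4)) = (7 - 7*3)*(-1*0) = (7 - 21)*0 = -14*0 = 0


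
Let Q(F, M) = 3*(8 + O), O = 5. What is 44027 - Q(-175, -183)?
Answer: 43988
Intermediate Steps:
Q(F, M) = 39 (Q(F, M) = 3*(8 + 5) = 3*13 = 39)
44027 - Q(-175, -183) = 44027 - 1*39 = 44027 - 39 = 43988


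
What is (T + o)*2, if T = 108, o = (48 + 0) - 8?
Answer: 296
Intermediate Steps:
o = 40 (o = 48 - 8 = 40)
(T + o)*2 = (108 + 40)*2 = 148*2 = 296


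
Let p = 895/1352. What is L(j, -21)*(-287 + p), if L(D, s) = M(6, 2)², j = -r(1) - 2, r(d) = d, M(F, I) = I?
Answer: -387129/338 ≈ -1145.4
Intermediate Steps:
p = 895/1352 (p = 895*(1/1352) = 895/1352 ≈ 0.66198)
j = -3 (j = -1*1 - 2 = -1 - 2 = -3)
L(D, s) = 4 (L(D, s) = 2² = 4)
L(j, -21)*(-287 + p) = 4*(-287 + 895/1352) = 4*(-387129/1352) = -387129/338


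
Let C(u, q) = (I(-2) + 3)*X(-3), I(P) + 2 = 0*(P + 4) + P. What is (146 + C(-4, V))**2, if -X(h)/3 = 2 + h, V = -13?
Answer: 20449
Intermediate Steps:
X(h) = -6 - 3*h (X(h) = -3*(2 + h) = -6 - 3*h)
I(P) = -2 + P (I(P) = -2 + (0*(P + 4) + P) = -2 + (0*(4 + P) + P) = -2 + (0 + P) = -2 + P)
C(u, q) = -3 (C(u, q) = ((-2 - 2) + 3)*(-6 - 3*(-3)) = (-4 + 3)*(-6 + 9) = -1*3 = -3)
(146 + C(-4, V))**2 = (146 - 3)**2 = 143**2 = 20449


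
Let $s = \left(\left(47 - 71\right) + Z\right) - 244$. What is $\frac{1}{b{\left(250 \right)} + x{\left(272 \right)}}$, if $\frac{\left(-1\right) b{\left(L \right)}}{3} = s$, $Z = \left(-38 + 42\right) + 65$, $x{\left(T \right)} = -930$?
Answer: $- \frac{1}{333} \approx -0.003003$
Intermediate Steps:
$Z = 69$ ($Z = 4 + 65 = 69$)
$s = -199$ ($s = \left(\left(47 - 71\right) + 69\right) - 244 = \left(-24 + 69\right) - 244 = 45 - 244 = -199$)
$b{\left(L \right)} = 597$ ($b{\left(L \right)} = \left(-3\right) \left(-199\right) = 597$)
$\frac{1}{b{\left(250 \right)} + x{\left(272 \right)}} = \frac{1}{597 - 930} = \frac{1}{-333} = - \frac{1}{333}$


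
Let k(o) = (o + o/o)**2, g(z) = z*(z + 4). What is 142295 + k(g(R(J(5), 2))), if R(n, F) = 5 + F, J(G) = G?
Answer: 148379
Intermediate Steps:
g(z) = z*(4 + z)
k(o) = (1 + o)**2 (k(o) = (o + 1)**2 = (1 + o)**2)
142295 + k(g(R(J(5), 2))) = 142295 + (1 + (5 + 2)*(4 + (5 + 2)))**2 = 142295 + (1 + 7*(4 + 7))**2 = 142295 + (1 + 7*11)**2 = 142295 + (1 + 77)**2 = 142295 + 78**2 = 142295 + 6084 = 148379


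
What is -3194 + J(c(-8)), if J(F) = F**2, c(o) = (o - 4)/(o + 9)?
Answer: -3050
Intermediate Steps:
c(o) = (-4 + o)/(9 + o)
-3194 + J(c(-8)) = -3194 + ((-4 - 8)/(9 - 8))**2 = -3194 + (-12/1)**2 = -3194 + (1*(-12))**2 = -3194 + (-12)**2 = -3194 + 144 = -3050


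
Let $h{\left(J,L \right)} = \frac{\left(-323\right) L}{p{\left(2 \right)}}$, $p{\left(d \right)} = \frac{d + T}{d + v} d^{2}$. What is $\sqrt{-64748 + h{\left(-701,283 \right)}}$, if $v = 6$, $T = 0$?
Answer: $i \sqrt{156157} \approx 395.17 i$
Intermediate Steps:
$p{\left(d \right)} = \frac{d^{3}}{6 + d}$ ($p{\left(d \right)} = \frac{d + 0}{d + 6} d^{2} = \frac{d}{6 + d} d^{2} = \frac{d^{3}}{6 + d}$)
$h{\left(J,L \right)} = - 323 L$ ($h{\left(J,L \right)} = \frac{\left(-323\right) L}{2^{3} \frac{1}{6 + 2}} = \frac{\left(-323\right) L}{8 \cdot \frac{1}{8}} = \frac{\left(-323\right) L}{1} = - 323 L 1 = - 323 L$)
$\sqrt{-64748 + h{\left(-701,283 \right)}} = \sqrt{-64748 - 91409} = \sqrt{-156157} = i \sqrt{156157}$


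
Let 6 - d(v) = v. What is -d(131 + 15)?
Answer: 140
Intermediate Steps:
d(v) = 6 - v
-d(131 + 15) = -(6 - (131 + 15)) = -(6 - 1*146) = -(6 - 146) = -1*(-140) = 140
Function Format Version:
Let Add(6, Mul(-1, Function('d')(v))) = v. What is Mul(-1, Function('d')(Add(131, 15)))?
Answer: 140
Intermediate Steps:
Function('d')(v) = Add(6, Mul(-1, v))
Mul(-1, Function('d')(Add(131, 15))) = Mul(-1, Add(6, Mul(-1, Add(131, 15)))) = Mul(-1, Add(6, Mul(-1, 146))) = Mul(-1, Add(6, -146)) = Mul(-1, -140) = 140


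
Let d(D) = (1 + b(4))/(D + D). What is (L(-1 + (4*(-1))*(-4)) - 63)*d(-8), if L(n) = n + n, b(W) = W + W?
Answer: 297/16 ≈ 18.563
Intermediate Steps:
b(W) = 2*W
L(n) = 2*n
d(D) = 9/(2*D) (d(D) = (1 + 2*4)/(D + D) = (1 + 8)/((2*D)) = 9*(1/(2*D)) = 9/(2*D))
(L(-1 + (4*(-1))*(-4)) - 63)*d(-8) = (2*(-1 + (4*(-1))*(-4)) - 63)*((9/2)/(-8)) = (2*(-1 - 4*(-4)) - 63)*((9/2)*(-1/8)) = (2*(-1 + 16) - 63)*(-9/16) = (2*15 - 63)*(-9/16) = (30 - 63)*(-9/16) = -33*(-9/16) = 297/16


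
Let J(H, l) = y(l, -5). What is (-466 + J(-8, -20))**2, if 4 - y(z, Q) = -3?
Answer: 210681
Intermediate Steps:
y(z, Q) = 7 (y(z, Q) = 4 - 1*(-3) = 4 + 3 = 7)
J(H, l) = 7
(-466 + J(-8, -20))**2 = (-466 + 7)**2 = (-459)**2 = 210681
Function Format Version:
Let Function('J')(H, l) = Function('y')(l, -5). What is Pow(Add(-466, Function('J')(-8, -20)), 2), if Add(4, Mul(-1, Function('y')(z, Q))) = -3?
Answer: 210681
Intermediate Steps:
Function('y')(z, Q) = 7 (Function('y')(z, Q) = Add(4, Mul(-1, -3)) = Add(4, 3) = 7)
Function('J')(H, l) = 7
Pow(Add(-466, Function('J')(-8, -20)), 2) = Pow(Add(-466, 7), 2) = Pow(-459, 2) = 210681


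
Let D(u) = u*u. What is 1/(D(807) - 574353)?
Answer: 1/76896 ≈ 1.3005e-5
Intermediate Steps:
D(u) = u²
1/(D(807) - 574353) = 1/(807² - 574353) = 1/(651249 - 574353) = 1/76896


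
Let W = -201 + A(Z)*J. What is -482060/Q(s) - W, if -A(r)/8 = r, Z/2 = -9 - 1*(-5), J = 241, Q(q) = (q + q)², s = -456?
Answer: -3165530243/207936 ≈ -15224.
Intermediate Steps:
Q(q) = 4*q² (Q(q) = (2*q)² = 4*q²)
Z = -8 (Z = 2*(-9 - 1*(-5)) = 2*(-9 + 5) = 2*(-4) = -8)
A(r) = -8*r
W = 15223 (W = -201 - 8*(-8)*241 = -201 + 64*241 = -201 + 15424 = 15223)
-482060/Q(s) - W = -482060/(4*(-456)²) - 1*15223 = -482060/(4*207936) - 15223 = -482060/831744 - 15223 = -482060*1/831744 - 15223 = -120515/207936 - 15223 = -3165530243/207936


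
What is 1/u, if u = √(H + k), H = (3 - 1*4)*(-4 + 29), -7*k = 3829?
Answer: -I*√143/286 ≈ -0.041812*I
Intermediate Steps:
k = -547 (k = -⅐*3829 = -547)
H = -25 (H = (3 - 4)*25 = -1*25 = -25)
u = 2*I*√143 (u = √(-25 - 547) = √(-572) = 2*I*√143 ≈ 23.917*I)
1/u = 1/(2*I*√143) = -I*√143/286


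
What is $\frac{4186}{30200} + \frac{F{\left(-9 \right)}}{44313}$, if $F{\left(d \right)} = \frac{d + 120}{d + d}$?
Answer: $\frac{277961977}{2007378900} \approx 0.13847$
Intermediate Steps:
$F{\left(d \right)} = \frac{120 + d}{2 d}$
$\frac{4186}{30200} + \frac{F{\left(-9 \right)}}{44313} = \frac{4186}{30200} + \frac{\frac{1}{2} \frac{1}{-9} \left(120 - 9\right)}{44313} = 4186 \cdot \frac{1}{30200} + \frac{1}{2} \left(- \frac{1}{9}\right) 111 \cdot \frac{1}{44313} = \frac{2093}{15100} - \frac{37}{265878} = \frac{277961977}{2007378900}$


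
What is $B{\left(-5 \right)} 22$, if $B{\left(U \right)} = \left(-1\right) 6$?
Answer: $-132$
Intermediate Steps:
$B{\left(U \right)} = -6$
$B{\left(-5 \right)} 22 = \left(-6\right) 22 = -132$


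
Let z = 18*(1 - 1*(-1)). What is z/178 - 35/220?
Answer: 169/3916 ≈ 0.043156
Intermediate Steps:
z = 36 (z = 18*(1 + 1) = 18*2 = 36)
z/178 - 35/220 = 36/178 - 35/220 = 36*(1/178) - 35*1/220 = 18/89 - 7/44 = 169/3916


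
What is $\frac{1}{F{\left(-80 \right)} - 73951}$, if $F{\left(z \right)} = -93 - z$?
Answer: $- \frac{1}{73964} \approx -1.352 \cdot 10^{-5}$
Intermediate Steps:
$\frac{1}{F{\left(-80 \right)} - 73951} = \frac{1}{\left(-93 - -80\right) - 73951} = \frac{1}{\left(-93 + 80\right) - 73951} = \frac{1}{-13 - 73951} = \frac{1}{-73964} = - \frac{1}{73964}$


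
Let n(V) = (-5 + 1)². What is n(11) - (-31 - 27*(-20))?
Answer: -493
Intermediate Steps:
n(V) = 16 (n(V) = (-4)² = 16)
n(11) - (-31 - 27*(-20)) = 16 - (-31 - 27*(-20)) = 16 - (-31 + 540) = 16 - 1*509 = 16 - 509 = -493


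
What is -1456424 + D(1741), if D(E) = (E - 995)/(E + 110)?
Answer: -2695840078/1851 ≈ -1.4564e+6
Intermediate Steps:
D(E) = (-995 + E)/(110 + E)
-1456424 + D(1741) = -1456424 + (-995 + 1741)/(110 + 1741) = -1456424 + 746/1851 = -2695840078/1851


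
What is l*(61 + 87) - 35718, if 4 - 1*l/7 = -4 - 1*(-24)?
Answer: -52294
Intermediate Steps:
l = -112 (l = 28 - 7*(-4 - 1*(-24)) = 28 - 7*(-4 + 24) = 28 - 7*20 = 28 - 140 = -112)
l*(61 + 87) - 35718 = -112*(61 + 87) - 35718 = -112*148 - 35718 = -16576 - 35718 = -52294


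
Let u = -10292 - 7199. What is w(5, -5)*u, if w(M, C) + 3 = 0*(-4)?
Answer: 52473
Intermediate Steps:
u = -17491
w(M, C) = -3 (w(M, C) = -3 + 0*(-4) = -3 + 0 = -3)
w(5, -5)*u = -3*(-17491) = 52473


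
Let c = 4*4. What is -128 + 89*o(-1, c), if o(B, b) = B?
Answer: -217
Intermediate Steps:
c = 16
-128 + 89*o(-1, c) = -128 + 89*(-1) = -128 - 89 = -217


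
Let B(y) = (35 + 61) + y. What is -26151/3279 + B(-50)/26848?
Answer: -116991869/14672432 ≈ -7.9736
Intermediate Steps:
B(y) = 96 + y
-26151/3279 + B(-50)/26848 = -26151/3279 + (96 - 50)/26848 = -26151*1/3279 + 46*(1/26848) = -8717/1093 + 23/13424 = -116991869/14672432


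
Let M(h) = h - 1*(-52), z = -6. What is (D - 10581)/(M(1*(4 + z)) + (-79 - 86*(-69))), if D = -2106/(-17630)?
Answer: -93270462/52052575 ≈ -1.7919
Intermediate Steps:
M(h) = 52 + h (M(h) = h + 52 = 52 + h)
D = 1053/8815 (D = -2106*(-1/17630) = 1053/8815 ≈ 0.11946)
(D - 10581)/(M(1*(4 + z)) + (-79 - 86*(-69))) = (1053/8815 - 10581)/((52 + 1*(4 - 6)) + (-79 - 86*(-69))) = -93270462/(8815*((52 + 1*(-2)) + (-79 + 5934))) = -93270462/(8815*((52 - 2) + 5855)) = -93270462/(8815*(50 + 5855)) = -93270462/8815/5905 = -93270462/8815*1/5905 = -93270462/52052575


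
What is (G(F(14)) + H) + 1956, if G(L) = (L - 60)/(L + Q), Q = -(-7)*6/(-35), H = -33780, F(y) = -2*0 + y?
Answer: -1018483/32 ≈ -31828.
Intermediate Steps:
F(y) = y (F(y) = 0 + y = y)
Q = -6/5 (Q = -1*(-42)*(-1/35) = 42*(-1/35) = -6/5 ≈ -1.2000)
G(L) = (-60 + L)/(-6/5 + L) (G(L) = (L - 60)/(L - 6/5) = (-60 + L)/(-6/5 + L))
(G(F(14)) + H) + 1956 = (5*(-60 + 14)/(-6 + 5*14) - 33780) + 1956 = (5*(-46)/(-6 + 70) - 33780) + 1956 = (5*(-46)/64 - 33780) + 1956 = (5*(1/64)*(-46) - 33780) + 1956 = (-115/32 - 33780) + 1956 = -1081075/32 + 1956 = -1018483/32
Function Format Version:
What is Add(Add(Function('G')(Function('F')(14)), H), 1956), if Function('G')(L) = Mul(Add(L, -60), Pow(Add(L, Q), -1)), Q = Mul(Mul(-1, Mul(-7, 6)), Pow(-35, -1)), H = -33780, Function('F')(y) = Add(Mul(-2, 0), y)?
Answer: Rational(-1018483, 32) ≈ -31828.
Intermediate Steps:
Function('F')(y) = y (Function('F')(y) = Add(0, y) = y)
Q = Rational(-6, 5) (Q = Mul(Mul(-1, -42), Rational(-1, 35)) = Mul(42, Rational(-1, 35)) = Rational(-6, 5) ≈ -1.2000)
Function('G')(L) = Mul(Pow(Add(Rational(-6, 5), L), -1), Add(-60, L)) (Function('G')(L) = Mul(Add(L, -60), Pow(Add(L, Rational(-6, 5)), -1)) = Mul(Add(-60, L), Pow(Add(Rational(-6, 5), L), -1)) = Mul(Pow(Add(Rational(-6, 5), L), -1), Add(-60, L)))
Add(Add(Function('G')(Function('F')(14)), H), 1956) = Add(Add(Mul(5, Pow(Add(-6, Mul(5, 14)), -1), Add(-60, 14)), -33780), 1956) = Add(Add(Mul(5, Pow(Add(-6, 70), -1), -46), -33780), 1956) = Add(Add(Mul(5, Pow(64, -1), -46), -33780), 1956) = Add(Add(Mul(5, Rational(1, 64), -46), -33780), 1956) = Add(Add(Rational(-115, 32), -33780), 1956) = Add(Rational(-1081075, 32), 1956) = Rational(-1018483, 32)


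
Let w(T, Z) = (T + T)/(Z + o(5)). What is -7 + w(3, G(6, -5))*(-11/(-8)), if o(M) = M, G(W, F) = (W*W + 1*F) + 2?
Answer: -1031/152 ≈ -6.7829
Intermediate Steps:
G(W, F) = 2 + F + W² (G(W, F) = (W² + F) + 2 = (F + W²) + 2 = 2 + F + W²)
w(T, Z) = 2*T/(5 + Z) (w(T, Z) = (T + T)/(Z + 5) = (2*T)/(5 + Z) = 2*T/(5 + Z))
-7 + w(3, G(6, -5))*(-11/(-8)) = -7 + (2*3/(5 + (2 - 5 + 6²)))*(-11/(-8)) = -7 + (2*3/(5 + (2 - 5 + 36)))*(-11*(-⅛)) = -7 + (2*3/(5 + 33))*(11/8) = -7 + (2*3/38)*(11/8) = -7 + (2*3*(1/38))*(11/8) = -7 + (3/19)*(11/8) = -7 + 33/152 = -1031/152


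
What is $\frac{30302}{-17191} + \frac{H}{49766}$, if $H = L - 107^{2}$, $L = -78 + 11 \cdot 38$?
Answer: $- \frac{1698984151}{855527306} \approx -1.9859$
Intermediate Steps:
$L = 340$ ($L = -78 + 418 = 340$)
$H = -11109$ ($H = 340 - 107^{2} = 340 - 11449 = -11109$)
$\frac{30302}{-17191} + \frac{H}{49766} = \frac{30302}{-17191} - \frac{11109}{49766} = 30302 \left(- \frac{1}{17191}\right) - \frac{11109}{49766} = - \frac{30302}{17191} - \frac{11109}{49766} = - \frac{1698984151}{855527306}$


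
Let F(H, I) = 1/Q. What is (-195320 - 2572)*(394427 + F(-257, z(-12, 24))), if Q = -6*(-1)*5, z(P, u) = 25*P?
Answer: -390269772402/5 ≈ -7.8054e+10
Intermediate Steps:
Q = 30 (Q = 6*5 = 30)
F(H, I) = 1/30
(-195320 - 2572)*(394427 + F(-257, z(-12, 24))) = (-195320 - 2572)*(394427 + 1/30) = -197892*11832811/30 = -390269772402/5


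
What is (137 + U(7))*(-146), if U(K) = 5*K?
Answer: -25112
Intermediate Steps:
(137 + U(7))*(-146) = (137 + 5*7)*(-146) = (137 + 35)*(-146) = 172*(-146) = -25112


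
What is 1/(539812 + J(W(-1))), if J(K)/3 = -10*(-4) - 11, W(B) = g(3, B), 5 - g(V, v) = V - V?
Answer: 1/539899 ≈ 1.8522e-6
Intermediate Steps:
g(V, v) = 5 (g(V, v) = 5 - (V - V) = 5 - 1*0 = 5 + 0 = 5)
W(B) = 5
J(K) = 87 (J(K) = 3*(-10*(-4) - 11) = 3*(40 - 11) = 3*29 = 87)
1/(539812 + J(W(-1))) = 1/(539812 + 87) = 1/539899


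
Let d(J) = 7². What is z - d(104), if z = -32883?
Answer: -32932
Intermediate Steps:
d(J) = 49
z - d(104) = -32883 - 1*49 = -32883 - 49 = -32932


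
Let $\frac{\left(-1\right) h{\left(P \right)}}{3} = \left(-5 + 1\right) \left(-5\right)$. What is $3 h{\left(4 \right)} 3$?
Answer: $-540$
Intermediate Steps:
$h{\left(P \right)} = -60$ ($h{\left(P \right)} = - 3 \left(-5 + 1\right) \left(-5\right) = - 3 \left(\left(-4\right) \left(-5\right)\right) = \left(-3\right) 20 = -60$)
$3 h{\left(4 \right)} 3 = 3 \left(-60\right) 3 = \left(-180\right) 3 = -540$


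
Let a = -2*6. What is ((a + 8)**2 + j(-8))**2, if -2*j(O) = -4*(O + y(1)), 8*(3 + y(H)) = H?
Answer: 529/16 ≈ 33.063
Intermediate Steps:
y(H) = -3 + H/8
a = -12
j(O) = -23/4 + 2*O (j(O) = -(-2)*(O + (-3 + (1/8)*1)) = -(-2)*(O + (-3 + 1/8)) = -(-2)*(O - 23/8) = -(-2)*(-23/8 + O) = -(23/2 - 4*O)/2 = -23/4 + 2*O)
((a + 8)**2 + j(-8))**2 = ((-12 + 8)**2 + (-23/4 + 2*(-8)))**2 = ((-4)**2 + (-23/4 - 16))**2 = (16 - 87/4)**2 = (-23/4)**2 = 529/16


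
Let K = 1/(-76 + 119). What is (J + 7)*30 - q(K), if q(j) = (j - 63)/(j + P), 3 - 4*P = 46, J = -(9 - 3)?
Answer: 44518/1845 ≈ 24.129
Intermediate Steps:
J = -6 (J = -1*6 = -6)
P = -43/4 (P = ¾ - ¼*46 = ¾ - 23/2 = -43/4 ≈ -10.750)
K = 1/43 ≈ 0.023256
q(j) = (-63 + j)/(-43/4 + j) (q(j) = (j - 63)/(j - 43/4) = (-63 + j)/(-43/4 + j))
(J + 7)*30 - q(K) = (-6 + 7)*30 - 4*(-63 + 1/43)/(-43 + 4*(1/43)) = 1*30 - 4*(-2708)/((-43 + 4/43)*43) = 30 - 4*(-2708)/((-1845/43)*43) = 30 - 4*(-43)*(-2708)/(1845*43) = 30 - 1*10832/1845 = 30 - 10832/1845 = 44518/1845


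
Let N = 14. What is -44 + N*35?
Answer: 446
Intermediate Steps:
-44 + N*35 = -44 + 14*35 = -44 + 490 = 446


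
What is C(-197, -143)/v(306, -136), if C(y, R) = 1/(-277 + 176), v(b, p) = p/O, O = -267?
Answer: -267/13736 ≈ -0.019438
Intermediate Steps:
v(b, p) = -p/267 (v(b, p) = p/(-267) = p*(-1/267) = -p/267)
C(y, R) = -1/101 (C(y, R) = 1/(-101) = -1/101)
C(-197, -143)/v(306, -136) = -1/(101*((-1/267*(-136)))) = -1/(101*136/267) = -1/101*267/136 = -267/13736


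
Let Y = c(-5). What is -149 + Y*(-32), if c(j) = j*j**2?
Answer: 3851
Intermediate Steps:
c(j) = j**3
Y = -125 (Y = (-5)**3 = -125)
-149 + Y*(-32) = -149 - 125*(-32) = -149 + 4000 = 3851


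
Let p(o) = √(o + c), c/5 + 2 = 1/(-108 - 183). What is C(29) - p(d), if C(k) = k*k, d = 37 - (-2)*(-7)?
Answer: 841 - √1099398/291 ≈ 837.40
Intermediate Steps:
c = -2915/291 (c = -10 + 5/(-108 - 183) = -10 + 5/(-291) = -10 + 5*(-1/291) = -10 - 5/291 = -2915/291 ≈ -10.017)
d = 23 (d = 37 - 1*14 = 37 - 14 = 23)
p(o) = √(-2915/291 + o) (p(o) = √(o - 2915/291) = √(-2915/291 + o))
C(k) = k²
C(29) - p(d) = 29² - √(-848265 + 84681*23)/291 = 841 - √(-848265 + 1947663)/291 = 841 - √1099398/291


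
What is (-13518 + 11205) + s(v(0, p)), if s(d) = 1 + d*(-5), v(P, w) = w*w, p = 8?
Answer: -2632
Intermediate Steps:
v(P, w) = w²
s(d) = 1 - 5*d
(-13518 + 11205) + s(v(0, p)) = (-13518 + 11205) + (1 - 5*8²) = -2313 + (1 - 5*64) = -2313 + (1 - 320) = -2313 - 319 = -2632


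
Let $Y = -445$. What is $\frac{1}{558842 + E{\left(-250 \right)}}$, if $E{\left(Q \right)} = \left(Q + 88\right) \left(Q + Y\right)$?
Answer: $\frac{1}{671432} \approx 1.4894 \cdot 10^{-6}$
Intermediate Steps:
$E{\left(Q \right)} = \left(-445 + Q\right) \left(88 + Q\right)$ ($E{\left(Q \right)} = \left(Q + 88\right) \left(Q - 445\right) = \left(88 + Q\right) \left(-445 + Q\right) = \left(-445 + Q\right) \left(88 + Q\right)$)
$\frac{1}{558842 + E{\left(-250 \right)}} = \frac{1}{558842 - \left(-50090 - 62500\right)} = \frac{1}{558842 + \left(-39160 + 62500 + 89250\right)} = \frac{1}{558842 + 112590} = \frac{1}{671432}$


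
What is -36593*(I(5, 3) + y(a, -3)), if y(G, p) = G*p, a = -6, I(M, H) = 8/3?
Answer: -2268766/3 ≈ -7.5626e+5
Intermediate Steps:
I(M, H) = 8/3 (I(M, H) = 8*(1/3) = 8/3)
-36593*(I(5, 3) + y(a, -3)) = -36593*(8/3 - 6*(-3)) = -36593*(8/3 + 18) = -36593*62/3 = -2268766/3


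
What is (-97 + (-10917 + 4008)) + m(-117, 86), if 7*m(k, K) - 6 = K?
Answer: -48950/7 ≈ -6992.9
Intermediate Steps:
m(k, K) = 6/7 + K/7
(-97 + (-10917 + 4008)) + m(-117, 86) = (-97 + (-10917 + 4008)) + (6/7 + (1/7)*86) = (-97 - 6909) + (6/7 + 86/7) = -7006 + 92/7 = -48950/7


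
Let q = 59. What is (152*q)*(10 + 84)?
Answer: 842992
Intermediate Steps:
(152*q)*(10 + 84) = (152*59)*(10 + 84) = 8968*94 = 842992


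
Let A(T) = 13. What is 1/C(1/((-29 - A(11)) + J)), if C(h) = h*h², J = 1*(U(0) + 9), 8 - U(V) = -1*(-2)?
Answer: -19683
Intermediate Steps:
U(V) = 6 (U(V) = 8 - (-1)*(-2) = 8 - 1*2 = 8 - 2 = 6)
J = 15 (J = 1*(6 + 9) = 1*15 = 15)
C(h) = h³
1/C(1/((-29 - A(11)) + J)) = 1/((1/((-29 - 1*13) + 15))³) = 1/((1/((-29 - 13) + 15))³) = 1/((1/(-42 + 15))³) = 1/((1/(-27))³) = 1/((-1/27)³) = 1/(-1/19683) = -19683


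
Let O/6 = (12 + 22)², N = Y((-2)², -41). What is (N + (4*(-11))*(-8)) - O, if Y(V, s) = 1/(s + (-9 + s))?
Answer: -599145/91 ≈ -6584.0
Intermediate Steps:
Y(V, s) = 1/(-9 + 2*s)
N = -1/91 (N = 1/(-9 + 2*(-41)) = 1/(-9 - 82) = 1/(-91) = -1/91 ≈ -0.010989)
O = 6936 (O = 6*(12 + 22)² = 6*34² = 6*1156 = 6936)
(N + (4*(-11))*(-8)) - O = (-1/91 + (4*(-11))*(-8)) - 1*6936 = (-1/91 - 44*(-8)) - 6936 = (-1/91 + 352) - 6936 = 32031/91 - 6936 = -599145/91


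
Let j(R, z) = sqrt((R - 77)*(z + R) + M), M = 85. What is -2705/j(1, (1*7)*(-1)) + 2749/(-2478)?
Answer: -2749/2478 - 5*sqrt(541) ≈ -117.41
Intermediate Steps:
j(R, z) = sqrt(85 + (-77 + R)*(R + z)) (j(R, z) = sqrt((R - 77)*(z + R) + 85) = sqrt((-77 + R)*(R + z) + 85) = sqrt(85 + (-77 + R)*(R + z)))
-2705/j(1, (1*7)*(-1)) + 2749/(-2478) = -2705/sqrt(85 + 1**2 - 77*1 - 77*1*7*(-1) + 1*((1*7)*(-1))) + 2749/(-2478) = -2705/sqrt(85 + 1 - 77 - 539*(-1) + 1*(7*(-1))) + 2749*(-1/2478) = -2705/sqrt(85 + 1 - 77 - 77*(-7) + 1*(-7)) - 2749/2478 = -2705/sqrt(85 + 1 - 77 + 539 - 7) - 2749/2478 = -2705*sqrt(541)/541 - 2749/2478 = -5*sqrt(541) - 2749/2478 = -2749/2478 - 5*sqrt(541)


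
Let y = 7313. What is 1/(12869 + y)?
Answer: 1/20182 ≈ 4.9549e-5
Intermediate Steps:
1/(12869 + y) = 1/(12869 + 7313) = 1/20182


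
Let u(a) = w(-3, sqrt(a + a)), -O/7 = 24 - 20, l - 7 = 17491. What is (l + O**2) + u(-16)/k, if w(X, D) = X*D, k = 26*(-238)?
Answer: 18282 + 3*I*sqrt(2)/1547 ≈ 18282.0 + 0.0027425*I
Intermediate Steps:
l = 17498 (l = 7 + 17491 = 17498)
k = -6188
O = -28 (O = -7*(24 - 20) = -7*4 = -28)
w(X, D) = D*X
u(a) = -3*sqrt(2)*sqrt(a) (u(a) = sqrt(a + a)*(-3) = sqrt(2*a)*(-3) = (sqrt(2)*sqrt(a))*(-3) = -3*sqrt(2)*sqrt(a))
(l + O**2) + u(-16)/k = (17498 + (-28)**2) - 3*sqrt(2)*sqrt(-16)/(-6188) = (17498 + 784) - 3*sqrt(2)*4*I*(-1/6188) = 18282 - 12*I*sqrt(2)*(-1/6188) = 18282 + 3*I*sqrt(2)/1547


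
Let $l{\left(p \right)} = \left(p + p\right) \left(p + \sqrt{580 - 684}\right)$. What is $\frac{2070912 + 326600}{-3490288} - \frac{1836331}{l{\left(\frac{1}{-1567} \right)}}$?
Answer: $- \frac{70264505445404165}{7958194979793} - \frac{1009392132076579 i \sqrt{26}}{36481551} \approx -8829.2 - 1.4108 \cdot 10^{8} i$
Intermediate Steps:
$l{\left(p \right)} = 2 p \left(p + 2 i \sqrt{26}\right)$ ($l{\left(p \right)} = 2 p \left(p + \sqrt{-104}\right) = 2 p \left(p + 2 i \sqrt{26}\right)$)
$\frac{2070912 + 326600}{-3490288} - \frac{1836331}{l{\left(\frac{1}{-1567} \right)}} = \frac{2070912 + 326600}{-3490288} - \frac{1836331}{2 \frac{1}{-1567} \left(\frac{1}{-1567} + 2 i \sqrt{26}\right)} = 2397512 \left(- \frac{1}{3490288}\right) - \frac{1836331}{2 \left(- \frac{1}{1567}\right) \left(- \frac{1}{1567} + 2 i \sqrt{26}\right)} = - \frac{299689}{436286} - \frac{1836331}{\frac{2}{2455489} - \frac{4 i \sqrt{26}}{1567}}$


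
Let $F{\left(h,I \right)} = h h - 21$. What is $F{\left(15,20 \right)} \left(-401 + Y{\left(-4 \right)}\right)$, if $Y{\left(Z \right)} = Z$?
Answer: $-82620$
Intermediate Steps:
$F{\left(h,I \right)} = -21 + h^{2}$ ($F{\left(h,I \right)} = h^{2} - 21 = -21 + h^{2}$)
$F{\left(15,20 \right)} \left(-401 + Y{\left(-4 \right)}\right) = \left(-21 + 15^{2}\right) \left(-401 - 4\right) = \left(-21 + 225\right) \left(-405\right) = 204 \left(-405\right) = -82620$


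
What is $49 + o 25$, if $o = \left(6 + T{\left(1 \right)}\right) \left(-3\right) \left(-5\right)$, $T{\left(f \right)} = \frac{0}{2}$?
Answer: $2299$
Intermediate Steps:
$T{\left(f \right)} = 0$ ($T{\left(f \right)} = 0 \cdot \frac{1}{2} = 0$)
$o = 90$ ($o = \left(6 + 0\right) \left(-3\right) \left(-5\right) = 6 \left(-3\right) \left(-5\right) = \left(-18\right) \left(-5\right) = 90$)
$49 + o 25 = 49 + 90 \cdot 25 = 49 + 2250 = 2299$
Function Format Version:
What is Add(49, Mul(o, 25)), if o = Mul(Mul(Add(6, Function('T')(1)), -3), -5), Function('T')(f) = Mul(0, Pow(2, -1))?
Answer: 2299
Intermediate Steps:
Function('T')(f) = 0 (Function('T')(f) = Mul(0, Rational(1, 2)) = 0)
o = 90 (o = Mul(Mul(Add(6, 0), -3), -5) = Mul(Mul(6, -3), -5) = Mul(-18, -5) = 90)
Add(49, Mul(o, 25)) = Add(49, Mul(90, 25)) = Add(49, 2250) = 2299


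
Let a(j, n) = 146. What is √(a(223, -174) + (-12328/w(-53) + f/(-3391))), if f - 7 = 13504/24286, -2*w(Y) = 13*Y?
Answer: √88710936885445762750889/28370893057 ≈ 10.498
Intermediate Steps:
w(Y) = -13*Y/2
f = 91753/12143 (f = 7 + 13504/24286 = 7 + 13504*(1/24286) = 7 + 6752/12143 = 91753/12143 ≈ 7.5560)
√(a(223, -174) + (-12328/w(-53) + f/(-3391))) = √(146 + (-12328/((-13/2*(-53))) + (91753/12143)/(-3391))) = √(146 + (-12328/689/2 + (91753/12143)*(-1/3391))) = √(146 + (-12328*2/689 - 91753/41176913)) = √(146 + (-24656/689 - 91753/41176913)) = √(146 - 1015321184745/28370893057) = √(3126829201577/28370893057) = √88710936885445762750889/28370893057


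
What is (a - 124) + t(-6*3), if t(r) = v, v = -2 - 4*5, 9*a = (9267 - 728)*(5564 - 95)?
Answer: 15566159/3 ≈ 5.1887e+6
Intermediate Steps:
a = 15566597/3 (a = ((9267 - 728)*(5564 - 95))/9 = (8539*5469)/9 = (⅑)*46699791 = 15566597/3 ≈ 5.1889e+6)
v = -22 (v = -2 - 20 = -22)
t(r) = -22
(a - 124) + t(-6*3) = (15566597/3 - 124) - 22 = 15566225/3 - 22 = 15566159/3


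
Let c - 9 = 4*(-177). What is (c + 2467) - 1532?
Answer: 236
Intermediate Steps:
c = -699 (c = 9 + 4*(-177) = 9 - 708 = -699)
(c + 2467) - 1532 = (-699 + 2467) - 1532 = 1768 - 1532 = 236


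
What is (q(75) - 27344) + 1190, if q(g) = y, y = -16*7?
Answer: -26266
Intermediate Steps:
y = -112
q(g) = -112
(q(75) - 27344) + 1190 = (-112 - 27344) + 1190 = -27456 + 1190 = -26266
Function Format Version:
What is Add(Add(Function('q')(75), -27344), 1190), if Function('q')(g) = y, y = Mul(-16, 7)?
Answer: -26266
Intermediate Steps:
y = -112
Function('q')(g) = -112
Add(Add(Function('q')(75), -27344), 1190) = Add(Add(-112, -27344), 1190) = Add(-27456, 1190) = -26266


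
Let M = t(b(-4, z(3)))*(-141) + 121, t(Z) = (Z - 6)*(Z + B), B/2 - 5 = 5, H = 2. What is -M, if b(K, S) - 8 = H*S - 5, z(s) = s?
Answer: 12146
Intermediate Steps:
b(K, S) = 3 + 2*S (b(K, S) = 8 + (2*S - 5) = 8 + (-5 + 2*S) = 3 + 2*S)
B = 20 (B = 10 + 2*5 = 10 + 10 = 20)
t(Z) = (-6 + Z)*(20 + Z) (t(Z) = (Z - 6)*(Z + 20) = (-6 + Z)*(20 + Z))
M = -12146 (M = (-120 + (3 + 2*3)**2 + 14*(3 + 2*3))*(-141) + 121 = (-120 + (3 + 6)**2 + 14*(3 + 6))*(-141) + 121 = (-120 + 9**2 + 14*9)*(-141) + 121 = (-120 + 81 + 126)*(-141) + 121 = 87*(-141) + 121 = -12267 + 121 = -12146)
-M = -1*(-12146) = 12146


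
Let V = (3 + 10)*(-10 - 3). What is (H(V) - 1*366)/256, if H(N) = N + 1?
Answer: -267/128 ≈ -2.0859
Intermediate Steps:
V = -169 (V = 13*(-13) = -169)
H(N) = 1 + N
(H(V) - 1*366)/256 = ((1 - 169) - 1*366)/256 = (-168 - 366)*(1/256) = -534*1/256 = -267/128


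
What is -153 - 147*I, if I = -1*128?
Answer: 18663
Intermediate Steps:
I = -128
-153 - 147*I = -153 - 147*(-128) = -153 + 18816 = 18663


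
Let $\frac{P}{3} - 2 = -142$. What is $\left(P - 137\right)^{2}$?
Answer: $310249$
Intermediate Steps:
$P = -420$ ($P = 6 + 3 \left(-142\right) = 6 - 426 = -420$)
$\left(P - 137\right)^{2} = \left(-420 - 137\right)^{2} = \left(-557\right)^{2} = 310249$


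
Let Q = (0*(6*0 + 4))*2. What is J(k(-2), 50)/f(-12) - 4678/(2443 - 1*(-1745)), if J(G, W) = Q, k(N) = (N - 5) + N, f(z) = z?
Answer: -2339/2094 ≈ -1.1170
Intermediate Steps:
k(N) = -5 + 2*N (k(N) = (-5 + N) + N = -5 + 2*N)
Q = 0 (Q = (0*(0 + 4))*2 = (0*4)*2 = 0*2 = 0)
J(G, W) = 0
J(k(-2), 50)/f(-12) - 4678/(2443 - 1*(-1745)) = 0/(-12) - 4678/(2443 - 1*(-1745)) = 0*(-1/12) - 4678/(2443 + 1745) = 0 - 4678/4188 = 0 - 4678*1/4188 = 0 - 2339/2094 = -2339/2094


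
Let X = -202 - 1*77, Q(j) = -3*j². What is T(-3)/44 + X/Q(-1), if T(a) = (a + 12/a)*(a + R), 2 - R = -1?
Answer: 93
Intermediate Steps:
R = 3 (R = 2 - 1*(-1) = 2 + 1 = 3)
T(a) = (3 + a)*(a + 12/a) (T(a) = (a + 12/a)*(a + 3) = (a + 12/a)*(3 + a) = (3 + a)*(a + 12/a))
X = -279 (X = -202 - 77 = -279)
T(-3)/44 + X/Q(-1) = (12 + (-3)² + 3*(-3) + 36/(-3))/44 - 279/((-3*(-1)²)) = (12 + 9 - 9 + 36*(-⅓))*(1/44) - 279/((-3*1)) = (12 + 9 - 9 - 12)*(1/44) - 279/(-3) = 0*(1/44) - 279*(-⅓) = 0 + 93 = 93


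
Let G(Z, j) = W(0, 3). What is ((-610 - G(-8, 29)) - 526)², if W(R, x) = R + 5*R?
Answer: 1290496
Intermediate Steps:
W(R, x) = 6*R
G(Z, j) = 0 (G(Z, j) = 6*0 = 0)
((-610 - G(-8, 29)) - 526)² = ((-610 - 1*0) - 526)² = ((-610 + 0) - 526)² = (-610 - 526)² = (-1136)² = 1290496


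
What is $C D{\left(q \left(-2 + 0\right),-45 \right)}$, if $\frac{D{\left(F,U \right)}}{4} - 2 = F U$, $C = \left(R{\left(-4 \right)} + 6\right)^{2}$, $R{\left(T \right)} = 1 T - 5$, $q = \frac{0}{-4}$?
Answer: $72$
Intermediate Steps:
$q = 0$ ($q = 0 \left(- \frac{1}{4}\right) = 0$)
$R{\left(T \right)} = -5 + T$ ($R{\left(T \right)} = T - 5 = -5 + T$)
$C = 9$ ($C = \left(\left(-5 - 4\right) + 6\right)^{2} = \left(-9 + 6\right)^{2} = \left(-3\right)^{2} = 9$)
$D{\left(F,U \right)} = 8 + 4 F U$
$C D{\left(q \left(-2 + 0\right),-45 \right)} = 9 \left(8 + 4 \cdot 0 \left(-2 + 0\right) \left(-45\right)\right) = 9 \left(8 + 4 \cdot 0 \left(-2\right) \left(-45\right)\right) = 9 \left(8 + 4 \cdot 0 \left(-45\right)\right) = 9 \left(8 + 0\right) = 9 \cdot 8 = 72$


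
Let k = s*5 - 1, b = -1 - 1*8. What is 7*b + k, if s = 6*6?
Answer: 116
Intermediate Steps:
s = 36
b = -9 (b = -1 - 8 = -9)
k = 179 (k = 36*5 - 1 = 180 - 1 = 179)
7*b + k = 7*(-9) + 179 = -63 + 179 = 116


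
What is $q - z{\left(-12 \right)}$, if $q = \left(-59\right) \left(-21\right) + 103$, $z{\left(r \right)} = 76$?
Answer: $1266$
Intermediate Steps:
$q = 1342$ ($q = 1239 + 103 = 1342$)
$q - z{\left(-12 \right)} = 1342 - 76 = 1266$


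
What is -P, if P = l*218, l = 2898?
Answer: -631764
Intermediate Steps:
P = 631764 (P = 2898*218 = 631764)
-P = -1*631764 = -631764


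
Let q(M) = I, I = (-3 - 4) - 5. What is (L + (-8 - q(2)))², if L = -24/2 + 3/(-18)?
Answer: 2401/36 ≈ 66.694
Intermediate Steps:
I = -12 (I = -7 - 5 = -12)
q(M) = -12
L = -73/6 (L = -24*½ + 3*(-1/18) = -12 - ⅙ = -73/6 ≈ -12.167)
(L + (-8 - q(2)))² = (-73/6 + (-8 - 1*(-12)))² = (-73/6 + (-8 + 12))² = (-73/6 + 4)² = (-49/6)² = 2401/36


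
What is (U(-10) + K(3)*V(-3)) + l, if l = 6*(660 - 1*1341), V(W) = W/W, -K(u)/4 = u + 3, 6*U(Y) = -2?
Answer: -12331/3 ≈ -4110.3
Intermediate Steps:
U(Y) = -⅓ (U(Y) = (⅙)*(-2) = -⅓)
K(u) = -12 - 4*u (K(u) = -4*(u + 3) = -4*(3 + u) = -12 - 4*u)
V(W) = 1
l = -4086 (l = 6*(660 - 1341) = 6*(-681) = -4086)
(U(-10) + K(3)*V(-3)) + l = (-⅓ + (-12 - 4*3)*1) - 4086 = (-⅓ + (-12 - 12)*1) - 4086 = (-⅓ - 24*1) - 4086 = (-⅓ - 24) - 4086 = -73/3 - 4086 = -12331/3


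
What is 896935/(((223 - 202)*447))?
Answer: 896935/9387 ≈ 95.551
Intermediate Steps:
896935/(((223 - 202)*447)) = 896935/((21*447)) = 896935/9387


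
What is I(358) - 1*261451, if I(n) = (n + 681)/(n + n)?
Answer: -187197877/716 ≈ -2.6145e+5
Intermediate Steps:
I(n) = (681 + n)/(2*n) (I(n) = (681 + n)/((2*n)) = (681 + n)*(1/(2*n)) = (681 + n)/(2*n))
I(358) - 1*261451 = (½)*(681 + 358)/358 - 1*261451 = (½)*(1/358)*1039 - 261451 = 1039/716 - 261451 = -187197877/716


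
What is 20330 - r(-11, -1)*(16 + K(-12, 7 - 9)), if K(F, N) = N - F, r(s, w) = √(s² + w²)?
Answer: 20330 - 26*√122 ≈ 20043.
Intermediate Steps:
20330 - r(-11, -1)*(16 + K(-12, 7 - 9)) = 20330 - √((-11)² + (-1)²)*(16 + ((7 - 9) - 1*(-12))) = 20330 - √(121 + 1)*(16 + (-2 + 12)) = 20330 - √122*(16 + 10) = 20330 - √122*26 = 20330 - 26*√122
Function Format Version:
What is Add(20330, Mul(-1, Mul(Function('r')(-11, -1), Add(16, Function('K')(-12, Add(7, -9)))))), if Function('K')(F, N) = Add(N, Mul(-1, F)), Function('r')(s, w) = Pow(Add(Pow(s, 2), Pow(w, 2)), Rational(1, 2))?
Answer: Add(20330, Mul(-26, Pow(122, Rational(1, 2)))) ≈ 20043.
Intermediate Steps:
Add(20330, Mul(-1, Mul(Function('r')(-11, -1), Add(16, Function('K')(-12, Add(7, -9)))))) = Add(20330, Mul(-1, Mul(Pow(Add(Pow(-11, 2), Pow(-1, 2)), Rational(1, 2)), Add(16, Add(Add(7, -9), Mul(-1, -12)))))) = Add(20330, Mul(-1, Mul(Pow(Add(121, 1), Rational(1, 2)), Add(16, Add(-2, 12))))) = Add(20330, Mul(-1, Mul(Pow(122, Rational(1, 2)), Add(16, 10)))) = Add(20330, Mul(-1, Mul(Pow(122, Rational(1, 2)), 26))) = Add(20330, Mul(-1, Mul(26, Pow(122, Rational(1, 2))))) = Add(20330, Mul(-26, Pow(122, Rational(1, 2))))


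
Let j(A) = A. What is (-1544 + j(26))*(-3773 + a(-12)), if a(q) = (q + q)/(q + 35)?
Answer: 5728998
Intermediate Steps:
a(q) = 2*q/(35 + q) (a(q) = (2*q)/(35 + q) = 2*q/(35 + q))
(-1544 + j(26))*(-3773 + a(-12)) = (-1544 + 26)*(-3773 + 2*(-12)/(35 - 12)) = -1518*(-3773 + 2*(-12)/23) = -1518*(-3773 + 2*(-12)*(1/23)) = -1518*(-3773 - 24/23) = -1518*(-86803/23) = 5728998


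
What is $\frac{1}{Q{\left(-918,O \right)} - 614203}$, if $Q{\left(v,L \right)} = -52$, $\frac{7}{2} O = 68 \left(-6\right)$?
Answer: $- \frac{1}{614255} \approx -1.628 \cdot 10^{-6}$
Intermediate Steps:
$O = - \frac{816}{7}$ ($O = \frac{2 \cdot 68 \left(-6\right)}{7} = \frac{2}{7} \left(-408\right) = - \frac{816}{7} \approx -116.57$)
$\frac{1}{Q{\left(-918,O \right)} - 614203} = \frac{1}{-52 - 614203} = \frac{1}{-614255} = - \frac{1}{614255}$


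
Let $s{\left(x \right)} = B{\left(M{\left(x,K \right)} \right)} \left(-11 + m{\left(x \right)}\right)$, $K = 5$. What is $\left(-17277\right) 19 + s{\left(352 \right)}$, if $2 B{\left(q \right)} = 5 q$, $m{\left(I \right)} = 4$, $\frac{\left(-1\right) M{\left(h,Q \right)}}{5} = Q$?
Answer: $- \frac{655651}{2} \approx -3.2783 \cdot 10^{5}$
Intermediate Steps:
$M{\left(h,Q \right)} = - 5 Q$
$B{\left(q \right)} = \frac{5 q}{2}$
$s{\left(x \right)} = \frac{875}{2}$ ($s{\left(x \right)} = \frac{5 \left(\left(-5\right) 5\right)}{2} \left(-11 + 4\right) = \frac{5}{2} \left(-25\right) \left(-7\right) = \left(- \frac{125}{2}\right) \left(-7\right) = \frac{875}{2}$)
$\left(-17277\right) 19 + s{\left(352 \right)} = \left(-17277\right) 19 + \frac{875}{2} = -328263 + \frac{875}{2} = - \frac{655651}{2}$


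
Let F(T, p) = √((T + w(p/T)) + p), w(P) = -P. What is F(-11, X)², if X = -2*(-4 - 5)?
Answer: 95/11 ≈ 8.6364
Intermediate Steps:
X = 18 (X = -2*(-9) = 18)
F(T, p) = √(T + p - p/T) (F(T, p) = √((T - p/T) + p) = √(T + p - p/T))
F(-11, X)² = (√(-11 + 18 - 1*18/(-11)))² = (√(-11 + 18 - 1*18*(-1/11)))² = (√(-11 + 18 + 18/11))² = (√(95/11))² = (√1045/11)² = 95/11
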